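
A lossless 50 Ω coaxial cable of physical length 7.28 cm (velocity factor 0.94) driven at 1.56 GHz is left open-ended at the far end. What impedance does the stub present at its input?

λ = v/f = 0.94·c / 1.56 GHz = 0.181 m
βl = 2π·l/λ = 2π × 0.403 = 145°
tan(βl) = -0.701
For an open-ended stub, Z_in = −jZ_0·cot(βl) = −jZ_0/tan(βl)

Z_in ≈ +j71.4 Ω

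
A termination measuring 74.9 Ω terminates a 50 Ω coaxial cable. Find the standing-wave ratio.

Γ = (74.9 − 50)/(74.9 + 50) = 0.199
VSWR = (1 + 0.199)/(1 − 0.199)

VSWR ≈ 1.5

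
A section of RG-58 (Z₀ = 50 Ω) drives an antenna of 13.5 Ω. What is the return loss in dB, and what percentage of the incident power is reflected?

Γ = (13.5 − 50)/(13.5 + 50) = -0.575
RL = −20·log₁₀(0.575) = 4.81 dB
P_refl/P_inc = |Γ|² = 0.33

RL ≈ 4.81 dB; 33% of incident power reflected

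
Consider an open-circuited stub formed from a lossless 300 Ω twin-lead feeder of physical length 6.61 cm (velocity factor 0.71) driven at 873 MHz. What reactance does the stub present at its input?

X_in ≈ 39.7 Ω (inductive)

λ = v/f = 0.71·c / 873 MHz = 0.244 m
βl = 2π·l/λ = 2π × 0.271 = 97.5°
tan(βl) = -7.57
For an open-circuited stub, Z_in = −jZ_0·cot(βl) = −jZ_0/tan(βl)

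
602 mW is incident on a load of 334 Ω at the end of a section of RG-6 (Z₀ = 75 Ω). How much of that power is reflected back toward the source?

P_reflected ≈ 241 mW

Γ = (334 − 75)/(334 + 75) = 0.633
|Γ|² = 0.401
P_refl = |Γ|²·P_inc = 241 mW, P_del = (1 − |Γ|²)·P_inc = 361 mW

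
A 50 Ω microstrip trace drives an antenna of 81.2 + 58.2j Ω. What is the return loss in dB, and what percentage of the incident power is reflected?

Γ = (31.2 + j58.2)/(131.2 + j58.2), |Γ| = 0.46
RL = −20·log₁₀(0.46) = 6.74 dB
P_refl/P_inc = |Γ|² = 0.212

RL ≈ 6.74 dB; 21.2% of incident power reflected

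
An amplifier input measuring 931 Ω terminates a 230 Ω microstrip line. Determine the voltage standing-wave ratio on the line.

Γ = (931 − 230)/(931 + 230) = 0.604
VSWR = (1 + 0.604)/(1 − 0.604)

VSWR ≈ 4.05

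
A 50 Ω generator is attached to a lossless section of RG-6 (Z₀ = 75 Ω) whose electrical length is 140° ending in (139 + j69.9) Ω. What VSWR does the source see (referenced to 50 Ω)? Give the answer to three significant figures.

tan(βl) = -0.839
Z_in = Z_0·(Z_L + jZ_0·tanβl)/(Z_0 + jZ_L·tanβl) = 42.3 + j40.9 Ω
Γ_s = (Z_in − Z_s)/(Z_in + Z_s) = (-7.66 + j40.9)/(92.3 + j40.9), |Γ_s| = 0.412
VSWR = (1 + |Γ_s|)/(1 − |Γ_s|)

VSWR ≈ 2.4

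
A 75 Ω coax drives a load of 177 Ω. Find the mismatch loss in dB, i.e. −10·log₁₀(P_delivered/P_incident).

mismatch loss ≈ 0.777 dB

Γ = (177 − 75)/(177 + 75) = 0.405
|Γ|² = 0.164, so P_del/P_inc = 1 − |Γ|² = 0.836
ML = −10·log₁₀(1 − |Γ|²)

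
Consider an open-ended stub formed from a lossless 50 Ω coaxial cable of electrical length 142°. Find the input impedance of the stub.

Z_in ≈ +j64 Ω

tan(βl) = -0.781
For an open-ended stub, Z_in = −jZ_0·cot(βl) = −jZ_0/tan(βl)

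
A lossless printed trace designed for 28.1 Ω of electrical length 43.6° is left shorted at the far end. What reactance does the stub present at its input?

tan(βl) = 0.952
For a shorted stub, Z_in = jZ_0·tan(βl)

X_in ≈ 26.8 Ω (inductive)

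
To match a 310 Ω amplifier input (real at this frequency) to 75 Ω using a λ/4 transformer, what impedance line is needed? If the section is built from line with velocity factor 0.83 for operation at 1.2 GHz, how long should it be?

Z_qwt ≈ 152 Ω; length ≈ 5.19 cm

Z_qwt = √(Z_0·R_L) = √(75 × 310) = √23250
λ = 0.83·c/f = 0.207 m, so l = λ/4 = 0.0519 m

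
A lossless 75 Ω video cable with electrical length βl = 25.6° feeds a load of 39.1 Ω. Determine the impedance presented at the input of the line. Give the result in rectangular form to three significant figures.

Z_in ≈ 45.3 + j24.6 Ω

tan(βl) = tan(25.6°) = 0.479
Z_in = Z_0·(Z_L + jZ_0·tanβl)/(Z_0 + jZ_L·tanβl)
     = 75·(39.1 + j35.9)/(75 + j18.7)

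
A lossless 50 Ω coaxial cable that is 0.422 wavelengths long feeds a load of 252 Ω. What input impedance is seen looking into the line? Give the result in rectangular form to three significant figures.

Z_in ≈ 39.3 + j79.1 Ω

βl = 2π × 0.422 = 152°
tan(βl) = tan(152°) = -0.534
Z_in = Z_0·(Z_L + jZ_0·tanβl)/(Z_0 + jZ_L·tanβl)
     = 50·(252 − j26.7)/(50 − j134)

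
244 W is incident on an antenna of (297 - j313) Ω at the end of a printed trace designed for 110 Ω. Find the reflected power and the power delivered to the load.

P_reflected ≈ 123 W; P_delivered ≈ 121 W

|Γ| = |(187 − j313)/(407 − j313)| = 0.71
|Γ|² = 0.504
P_refl = |Γ|²·P_inc = 123 W, P_del = (1 − |Γ|²)·P_inc = 121 W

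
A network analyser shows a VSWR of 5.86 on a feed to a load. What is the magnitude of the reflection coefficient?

|Γ| = (S − 1)/(S + 1) = (5.86 − 1)/(5.86 + 1) = 4.86/6.86

|Γ| ≈ 0.708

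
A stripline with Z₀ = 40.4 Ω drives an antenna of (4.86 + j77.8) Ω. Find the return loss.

RL ≈ 0.443 dB

Γ = (-35.54 + j77.8)/(45.26 + j77.8), |Γ| = 0.95
RL = −20·log₁₀|Γ| = −20·log₁₀(0.95)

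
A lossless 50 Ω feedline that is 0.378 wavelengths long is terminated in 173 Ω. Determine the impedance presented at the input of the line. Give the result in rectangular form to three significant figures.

βl = 2π × 0.378 = 136°
tan(βl) = tan(136°) = -0.963
Z_in = Z_0·(Z_L + jZ_0·tanβl)/(Z_0 + jZ_L·tanβl)
     = 50·(173 − j48.1)/(50 − j167)

Z_in ≈ 27.6 + j43.7 Ω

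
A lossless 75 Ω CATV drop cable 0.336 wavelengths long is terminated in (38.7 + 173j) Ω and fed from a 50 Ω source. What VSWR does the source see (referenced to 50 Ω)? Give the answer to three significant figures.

βl = 2π × 0.336 = 121°
tan(βl) = -1.67
Z_in = Z_0·(Z_L + jZ_0·tanβl)/(Z_0 + jZ_L·tanβl) = 6.04 + j11 Ω
Γ_s = (Z_in − Z_s)/(Z_in + Z_s) = (-44 + j11)/(56 + j11), |Γ_s| = 0.793
VSWR = (1 + |Γ_s|)/(1 − |Γ_s|)

VSWR ≈ 8.68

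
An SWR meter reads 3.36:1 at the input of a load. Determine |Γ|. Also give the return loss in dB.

|Γ| = (S − 1)/(S + 1) = (3.36 − 1)/(3.36 + 1) = 2.36/4.36
RL = −20·log₁₀|Γ| = −20·log₁₀(0.541)

|Γ| ≈ 0.541; return loss ≈ 5.33 dB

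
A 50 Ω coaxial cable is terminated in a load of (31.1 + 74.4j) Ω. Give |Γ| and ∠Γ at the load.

Γ ≈ 0.697 ∠ 61.7°

Γ = (Z_L − Z_0)/(Z_L + Z_0) = (-18.9 + j74.4)/(81.1 + j74.4)
|Γ| = 76.8/110 = 0.697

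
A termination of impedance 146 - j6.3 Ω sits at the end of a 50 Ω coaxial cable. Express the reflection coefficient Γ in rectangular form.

Γ ≈ 0.49 − j0.0164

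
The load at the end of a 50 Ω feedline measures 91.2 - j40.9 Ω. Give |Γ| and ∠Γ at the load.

Γ ≈ 0.395 ∠ -28.6°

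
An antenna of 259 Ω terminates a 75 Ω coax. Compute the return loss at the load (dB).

RL ≈ 5.18 dB

Γ = (259 − 75)/(259 + 75) = 0.551
RL = −20·log₁₀|Γ| = −20·log₁₀(0.551)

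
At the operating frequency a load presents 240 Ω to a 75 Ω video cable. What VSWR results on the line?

Γ = (240 − 75)/(240 + 75) = 0.524
VSWR = (1 + 0.524)/(1 − 0.524)

VSWR ≈ 3.2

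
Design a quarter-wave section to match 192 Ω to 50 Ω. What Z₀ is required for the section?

Z_qwt = √(Z_0·R_L) = √(50 × 192) = √9600

Z_qwt ≈ 98 Ω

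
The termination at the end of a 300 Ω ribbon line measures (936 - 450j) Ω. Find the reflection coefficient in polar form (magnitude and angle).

Γ ≈ 0.592 ∠ -15.3°

Γ = (Z_L − Z_0)/(Z_L + Z_0) = (636 − j450)/(1236 − j450)
|Γ| = 779/1320 = 0.592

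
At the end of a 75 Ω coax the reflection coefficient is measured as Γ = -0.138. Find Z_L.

Z_L = Z_0·(1 + Γ)/(1 − Γ) = 75·(0.862)/(1.14)

Z_L ≈ 56.8 Ω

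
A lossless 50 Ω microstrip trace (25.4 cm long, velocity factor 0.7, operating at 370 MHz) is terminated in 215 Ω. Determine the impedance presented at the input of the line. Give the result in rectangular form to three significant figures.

Z_in ≈ 75.9 + j94.5 Ω

λ = v/f = 0.7·c / 370 MHz = 0.568 m
βl = 2π·l/λ = 2π × 0.448 = 161°
tan(βl) = tan(161°) = -0.342
Z_in = Z_0·(Z_L + jZ_0·tanβl)/(Z_0 + jZ_L·tanβl)
     = 50·(215 − j17.1)/(50 − j73.6)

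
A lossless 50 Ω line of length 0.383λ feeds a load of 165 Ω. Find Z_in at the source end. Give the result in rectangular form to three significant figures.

Z_in ≈ 30.3 + j45.1 Ω

βl = 2π × 0.383 = 138°
tan(βl) = tan(138°) = -0.904
Z_in = Z_0·(Z_L + jZ_0·tanβl)/(Z_0 + jZ_L·tanβl)
     = 50·(165 − j45.2)/(50 − j149)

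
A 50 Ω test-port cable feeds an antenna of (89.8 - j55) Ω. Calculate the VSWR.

Γ = (Z_L − Z_0)/(Z_L + Z_0) = (39.8 − j55)/(139.8 − j55)
|Γ| = 67.9/150 = 0.452
VSWR = (1 + |Γ|)/(1 − |Γ|) = 1.45/0.548

VSWR ≈ 2.65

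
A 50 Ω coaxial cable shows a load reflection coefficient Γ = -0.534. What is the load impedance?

Z_L = Z_0·(1 + Γ)/(1 − Γ) = 50·(0.466)/(1.53)

Z_L ≈ 15.2 Ω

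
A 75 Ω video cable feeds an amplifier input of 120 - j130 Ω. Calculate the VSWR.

Γ = (Z_L − Z_0)/(Z_L + Z_0) = (45 − j130)/(195 − j130)
|Γ| = 138/234 = 0.587
VSWR = (1 + |Γ|)/(1 − |Γ|) = 1.59/0.413

VSWR ≈ 3.84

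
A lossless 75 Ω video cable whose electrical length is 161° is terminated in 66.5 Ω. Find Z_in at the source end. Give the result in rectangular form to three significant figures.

Z_in ≈ 68 − j5.05 Ω

tan(βl) = tan(161°) = -0.344
Z_in = Z_0·(Z_L + jZ_0·tanβl)/(Z_0 + jZ_L·tanβl)
     = 75·(66.5 − j25.8)/(75 − j22.9)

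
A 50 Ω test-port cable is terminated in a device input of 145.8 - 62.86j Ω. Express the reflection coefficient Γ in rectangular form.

Γ = (Z_L − Z_0)/(Z_L + Z_0) = (95.8 − j62.86)/(195.8 − j62.86)

Γ ≈ 0.537 − j0.149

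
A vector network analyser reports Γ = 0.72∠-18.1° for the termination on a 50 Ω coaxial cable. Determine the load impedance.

Z_L = Z_0·(1 + Γ)/(1 − Γ) = 50·(1.68 − j0.224)/(0.316 + j0.224)

Z_L ≈ 161 − j149 Ω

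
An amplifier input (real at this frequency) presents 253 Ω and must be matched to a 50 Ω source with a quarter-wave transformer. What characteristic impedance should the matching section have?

Z_qwt ≈ 112 Ω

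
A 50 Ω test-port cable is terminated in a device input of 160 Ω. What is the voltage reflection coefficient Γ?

Γ = 0.524

Γ = (Z_L − Z_0)/(Z_L + Z_0) = (160 − 50)/(160 + 50) = 110/210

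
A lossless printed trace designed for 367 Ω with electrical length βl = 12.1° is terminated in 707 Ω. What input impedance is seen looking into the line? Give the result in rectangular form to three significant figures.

tan(βl) = tan(12.1°) = 0.214
Z_in = Z_0·(Z_L + jZ_0·tanβl)/(Z_0 + jZ_L·tanβl)
     = 367·(707 + j78.7)/(367 + j152)

Z_in ≈ 632 − j182 Ω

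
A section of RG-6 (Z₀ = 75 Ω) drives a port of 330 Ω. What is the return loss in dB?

Γ = (330 − 75)/(330 + 75) = 0.63
RL = −20·log₁₀|Γ| = −20·log₁₀(0.63)

RL ≈ 4.02 dB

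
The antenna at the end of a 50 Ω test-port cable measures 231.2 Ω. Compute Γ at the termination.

Γ = 0.644

Γ = (Z_L − Z_0)/(Z_L + Z_0) = (231.2 − 50)/(231.2 + 50) = 181.2/281.2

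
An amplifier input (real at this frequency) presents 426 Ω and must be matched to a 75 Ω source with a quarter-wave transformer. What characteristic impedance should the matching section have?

Z_qwt = √(Z_0·R_L) = √(75 × 426) = √31950

Z_qwt ≈ 179 Ω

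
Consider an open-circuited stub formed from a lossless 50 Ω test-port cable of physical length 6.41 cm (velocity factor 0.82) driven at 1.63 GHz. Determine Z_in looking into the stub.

λ = v/f = 0.82·c / 1.63 GHz = 0.151 m
βl = 2π·l/λ = 2π × 0.425 = 153°
tan(βl) = -0.512
For an open-circuited stub, Z_in = −jZ_0·cot(βl) = −jZ_0/tan(βl)

Z_in ≈ +j97.7 Ω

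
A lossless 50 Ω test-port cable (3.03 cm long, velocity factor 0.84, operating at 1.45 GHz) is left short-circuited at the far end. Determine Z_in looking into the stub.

Z_in ≈ +j97.1 Ω

λ = v/f = 0.84·c / 1.45 GHz = 0.174 m
βl = 2π·l/λ = 2π × 0.174 = 62.8°
tan(βl) = 1.94
For a short-circuited stub, Z_in = jZ_0·tan(βl)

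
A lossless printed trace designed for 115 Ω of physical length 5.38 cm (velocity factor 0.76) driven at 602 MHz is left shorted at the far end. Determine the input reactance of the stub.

X_in ≈ 143 Ω (inductive)

λ = v/f = 0.76·c / 602 MHz = 0.379 m
βl = 2π·l/λ = 2π × 0.142 = 51.1°
tan(βl) = 1.24
For a shorted stub, Z_in = jZ_0·tan(βl)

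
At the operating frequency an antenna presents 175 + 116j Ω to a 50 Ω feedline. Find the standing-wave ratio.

VSWR ≈ 5.13

Γ = (Z_L − Z_0)/(Z_L + Z_0) = (125 + j116)/(225 + j116)
|Γ| = 171/253 = 0.674
VSWR = (1 + |Γ|)/(1 − |Γ|) = 1.67/0.326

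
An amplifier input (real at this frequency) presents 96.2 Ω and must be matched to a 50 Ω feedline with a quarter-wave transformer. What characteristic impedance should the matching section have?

Z_qwt ≈ 69.4 Ω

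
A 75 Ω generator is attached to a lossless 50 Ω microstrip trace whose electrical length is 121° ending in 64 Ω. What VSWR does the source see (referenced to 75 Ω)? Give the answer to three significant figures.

tan(βl) = -1.66
Z_in = Z_0·(Z_L + jZ_0·tanβl)/(Z_0 + jZ_L·tanβl) = 43.6 + j9.59 Ω
Γ_s = (Z_in − Z_s)/(Z_in + Z_s) = (-31.4 + j9.59)/(119 + j9.59), |Γ_s| = 0.276
VSWR = (1 + |Γ_s|)/(1 − |Γ_s|)

VSWR ≈ 1.76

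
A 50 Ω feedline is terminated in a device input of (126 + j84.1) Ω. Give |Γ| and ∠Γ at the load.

Γ ≈ 0.581 ∠ 22.4°

Γ = (Z_L − Z_0)/(Z_L + Z_0) = (76 + j84.1)/(176 + j84.1)
|Γ| = 113/195 = 0.581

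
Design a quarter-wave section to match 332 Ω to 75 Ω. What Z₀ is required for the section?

Z_qwt = √(Z_0·R_L) = √(75 × 332) = √24900

Z_qwt ≈ 158 Ω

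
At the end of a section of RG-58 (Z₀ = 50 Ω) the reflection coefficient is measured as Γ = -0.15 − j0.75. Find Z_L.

Z_L = Z_0·(1 + Γ)/(1 − Γ) = 50·(0.85 − j0.75)/(1.15 + j0.75)

Z_L ≈ 11 − j39.8 Ω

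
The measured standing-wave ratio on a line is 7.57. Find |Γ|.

|Γ| = (S − 1)/(S + 1) = (7.57 − 1)/(7.57 + 1) = 6.57/8.57

|Γ| ≈ 0.767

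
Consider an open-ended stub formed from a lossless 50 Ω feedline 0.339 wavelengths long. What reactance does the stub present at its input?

βl = 2π × 0.339 = 122°
tan(βl) = -1.6
For an open-ended stub, Z_in = −jZ_0·cot(βl) = −jZ_0/tan(βl)

X_in ≈ 31.3 Ω (inductive)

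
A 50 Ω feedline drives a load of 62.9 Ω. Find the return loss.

RL ≈ 18.8 dB

Γ = (62.9 − 50)/(62.9 + 50) = 0.114
RL = −20·log₁₀|Γ| = −20·log₁₀(0.114)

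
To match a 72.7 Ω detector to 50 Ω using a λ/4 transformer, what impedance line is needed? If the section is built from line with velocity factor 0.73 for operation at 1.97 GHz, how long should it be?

Z_qwt ≈ 60.3 Ω; length ≈ 2.78 cm

Z_qwt = √(Z_0·R_L) = √(50 × 72.7) = √3635
λ = 0.73·c/f = 0.111 m, so l = λ/4 = 0.0278 m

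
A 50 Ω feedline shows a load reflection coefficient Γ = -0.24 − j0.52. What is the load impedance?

Z_L ≈ 18.6 − j28.8 Ω

Z_L = Z_0·(1 + Γ)/(1 − Γ) = 50·(0.76 − j0.52)/(1.24 + j0.52)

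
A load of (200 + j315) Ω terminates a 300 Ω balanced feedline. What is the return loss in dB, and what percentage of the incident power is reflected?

Γ = (-100 + j315)/(500 + j315), |Γ| = 0.559
RL = −20·log₁₀(0.559) = 5.05 dB
P_refl/P_inc = |Γ|² = 0.313

RL ≈ 5.05 dB; 31.3% of incident power reflected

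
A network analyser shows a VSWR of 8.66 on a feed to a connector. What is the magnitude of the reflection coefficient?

|Γ| = (S − 1)/(S + 1) = (8.66 − 1)/(8.66 + 1) = 7.66/9.66

|Γ| ≈ 0.793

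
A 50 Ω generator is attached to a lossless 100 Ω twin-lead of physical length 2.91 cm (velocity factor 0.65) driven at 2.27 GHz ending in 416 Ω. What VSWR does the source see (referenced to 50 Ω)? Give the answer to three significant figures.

VSWR ≈ 3.95

λ = v/f = 0.65·c / 2.27 GHz = 0.0859 m
βl = 2π·l/λ = 2π × 0.339 = 122°
tan(βl) = -1.6
Z_in = Z_0·(Z_L + jZ_0·tanβl)/(Z_0 + jZ_L·tanβl) = 32.7 + j57.5 Ω
Γ_s = (Z_in − Z_s)/(Z_in + Z_s) = (-17.3 + j57.5)/(82.7 + j57.5), |Γ_s| = 0.596
VSWR = (1 + |Γ_s|)/(1 − |Γ_s|)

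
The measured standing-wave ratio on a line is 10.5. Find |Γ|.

|Γ| ≈ 0.826

|Γ| = (S − 1)/(S + 1) = (10.5 − 1)/(10.5 + 1) = 9.5/11.5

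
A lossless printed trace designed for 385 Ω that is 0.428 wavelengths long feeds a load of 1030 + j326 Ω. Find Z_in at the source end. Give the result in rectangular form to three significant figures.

βl = 2π × 0.428 = 154°
tan(βl) = tan(154°) = -0.486
Z_in = Z_0·(Z_L + jZ_0·tanβl)/(Z_0 + jZ_L·tanβl)
     = 385·(1030 + j139)/(543 − j501)

Z_in ≈ 346 + j417 Ω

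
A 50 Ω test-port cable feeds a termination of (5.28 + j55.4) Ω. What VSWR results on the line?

VSWR ≈ 21.2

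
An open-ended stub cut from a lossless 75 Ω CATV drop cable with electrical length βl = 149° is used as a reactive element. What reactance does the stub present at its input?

tan(βl) = -0.601
For an open-ended stub, Z_in = −jZ_0·cot(βl) = −jZ_0/tan(βl)

X_in ≈ 125 Ω (inductive)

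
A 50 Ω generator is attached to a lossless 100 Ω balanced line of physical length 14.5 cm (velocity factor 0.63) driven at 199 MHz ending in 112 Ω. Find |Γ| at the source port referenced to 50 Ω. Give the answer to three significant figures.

λ = v/f = 0.63·c / 199 MHz = 0.95 m
βl = 2π·l/λ = 2π × 0.153 = 55°
tan(βl) = 1.43
Z_in = Z_0·(Z_L + jZ_0·tanβl)/(Z_0 + jZ_L·tanβl) = 95.7 − j10.2 Ω
Γ_s = (Z_in − Z_s)/(Z_in + Z_s) = (45.7 − j10.2)/(146 − j10.2), |Γ_s| = 0.321

|Γ| ≈ 0.321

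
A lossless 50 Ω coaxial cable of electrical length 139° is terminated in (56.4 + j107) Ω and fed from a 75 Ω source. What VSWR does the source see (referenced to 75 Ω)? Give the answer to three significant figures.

VSWR ≈ 7.77

tan(βl) = -0.869
Z_in = Z_0·(Z_L + jZ_0·tanβl)/(Z_0 + jZ_L·tanβl) = 10.8 + j25.9 Ω
Γ_s = (Z_in − Z_s)/(Z_in + Z_s) = (-64.2 + j25.9)/(85.8 + j25.9), |Γ_s| = 0.772
VSWR = (1 + |Γ_s|)/(1 − |Γ_s|)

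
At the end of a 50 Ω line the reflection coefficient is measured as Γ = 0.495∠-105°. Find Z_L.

Z_L ≈ 25.1 − j31.8 Ω

Z_L = Z_0·(1 + Γ)/(1 − Γ) = 50·(0.872 − j0.478)/(1.13 + j0.478)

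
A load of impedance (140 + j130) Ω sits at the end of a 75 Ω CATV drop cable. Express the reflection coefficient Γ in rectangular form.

Γ ≈ 0.489 + j0.309

Γ = (Z_L − Z_0)/(Z_L + Z_0) = (65 + j130)/(215 + j130)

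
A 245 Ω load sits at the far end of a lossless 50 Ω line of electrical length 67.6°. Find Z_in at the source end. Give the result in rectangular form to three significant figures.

Z_in ≈ 11.9 − j19.6 Ω

tan(βl) = tan(67.6°) = 2.43
Z_in = Z_0·(Z_L + jZ_0·tanβl)/(Z_0 + jZ_L·tanβl)
     = 50·(245 + j121)/(50 + j594)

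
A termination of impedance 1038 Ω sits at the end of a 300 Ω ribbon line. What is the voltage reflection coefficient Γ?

Γ = (Z_L − Z_0)/(Z_L + Z_0) = (1038 − 300)/(1038 + 300) = 738/1338

Γ = 0.552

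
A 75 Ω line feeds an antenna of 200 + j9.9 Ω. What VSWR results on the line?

Γ = (Z_L − Z_0)/(Z_L + Z_0) = (125 + j9.9)/(275 + j9.9)
|Γ| = 125/275 = 0.456
VSWR = (1 + |Γ|)/(1 − |Γ|) = 1.46/0.544

VSWR ≈ 2.67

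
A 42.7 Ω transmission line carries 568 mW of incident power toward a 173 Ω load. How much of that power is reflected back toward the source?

P_reflected ≈ 207 mW

Γ = (173 − 42.7)/(173 + 42.7) = 0.604
|Γ|² = 0.365
P_refl = |Γ|²·P_inc = 207 mW, P_del = (1 − |Γ|²)·P_inc = 361 mW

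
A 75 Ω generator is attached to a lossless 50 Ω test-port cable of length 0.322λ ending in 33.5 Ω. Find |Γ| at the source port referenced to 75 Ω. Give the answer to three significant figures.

|Γ| ≈ 0.178

βl = 2π × 0.322 = 116°
tan(βl) = -2.06
Z_in = Z_0·(Z_L + jZ_0·tanβl)/(Z_0 + jZ_L·tanβl) = 60.4 − j19.5 Ω
Γ_s = (Z_in − Z_s)/(Z_in + Z_s) = (-14.6 − j19.5)/(135 − j19.5), |Γ_s| = 0.178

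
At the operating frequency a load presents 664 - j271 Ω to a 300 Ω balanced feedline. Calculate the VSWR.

Γ = (Z_L − Z_0)/(Z_L + Z_0) = (364 − j271)/(964 − j271)
|Γ| = 454/1000 = 0.453
VSWR = (1 + |Γ|)/(1 − |Γ|) = 1.45/0.547

VSWR ≈ 2.66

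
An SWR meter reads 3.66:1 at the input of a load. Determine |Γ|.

|Γ| ≈ 0.571

|Γ| = (S − 1)/(S + 1) = (3.66 − 1)/(3.66 + 1) = 2.66/4.66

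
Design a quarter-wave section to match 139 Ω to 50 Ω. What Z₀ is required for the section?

Z_qwt ≈ 83.4 Ω

Z_qwt = √(Z_0·R_L) = √(50 × 139) = √6950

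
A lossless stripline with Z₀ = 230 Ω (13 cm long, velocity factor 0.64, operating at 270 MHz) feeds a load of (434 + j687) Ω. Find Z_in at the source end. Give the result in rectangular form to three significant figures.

λ = v/f = 0.64·c / 270 MHz = 0.711 m
βl = 2π·l/λ = 2π × 0.183 = 65.8°
tan(βl) = tan(65.8°) = 2.23
Z_in = Z_0·(Z_L + jZ_0·tanβl)/(Z_0 + jZ_L·tanβl)
     = 230·(434 + j1200)/(-1300 + j966)

Z_in ≈ 52.2 − j173 Ω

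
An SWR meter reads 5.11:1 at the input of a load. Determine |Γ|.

|Γ| ≈ 0.673

|Γ| = (S − 1)/(S + 1) = (5.11 − 1)/(5.11 + 1) = 4.11/6.11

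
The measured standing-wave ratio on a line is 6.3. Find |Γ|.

|Γ| = (S − 1)/(S + 1) = (6.3 − 1)/(6.3 + 1) = 5.3/7.3

|Γ| ≈ 0.726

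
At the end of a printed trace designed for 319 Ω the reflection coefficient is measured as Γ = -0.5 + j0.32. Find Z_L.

Z_L ≈ 87.8 + j86.8 Ω

Z_L = Z_0·(1 + Γ)/(1 − Γ) = 319·(0.5 + j0.32)/(1.5 − j0.32)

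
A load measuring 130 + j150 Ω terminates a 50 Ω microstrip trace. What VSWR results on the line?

Γ = (Z_L − Z_0)/(Z_L + Z_0) = (80 + j150)/(180 + j150)
|Γ| = 170/234 = 0.726
VSWR = (1 + |Γ|)/(1 − |Γ|) = 1.73/0.274

VSWR ≈ 6.29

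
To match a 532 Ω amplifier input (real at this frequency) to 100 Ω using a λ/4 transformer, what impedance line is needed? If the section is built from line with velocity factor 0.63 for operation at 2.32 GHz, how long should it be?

Z_qwt = √(Z_0·R_L) = √(100 × 532) = √53200
λ = 0.63·c/f = 0.0815 m, so l = λ/4 = 0.0204 m

Z_qwt ≈ 231 Ω; length ≈ 2.04 cm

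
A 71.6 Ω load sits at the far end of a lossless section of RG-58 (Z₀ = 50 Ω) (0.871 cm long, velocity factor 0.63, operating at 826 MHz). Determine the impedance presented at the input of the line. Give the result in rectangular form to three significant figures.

λ = v/f = 0.63·c / 826 MHz = 0.229 m
βl = 2π·l/λ = 2π × 0.0381 = 13.7°
tan(βl) = tan(13.7°) = 0.244
Z_in = Z_0·(Z_L + jZ_0·tanβl)/(Z_0 + jZ_L·tanβl)
     = 50·(71.6 + j12.2)/(50 + j17.5)

Z_in ≈ 67.6 − j11.4 Ω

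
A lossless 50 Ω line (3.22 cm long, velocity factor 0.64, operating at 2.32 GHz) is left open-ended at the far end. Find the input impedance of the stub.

Z_in ≈ +j59.7 Ω

λ = v/f = 0.64·c / 2.32 GHz = 0.0828 m
βl = 2π·l/λ = 2π × 0.389 = 140°
tan(βl) = -0.837
For an open-ended stub, Z_in = −jZ_0·cot(βl) = −jZ_0/tan(βl)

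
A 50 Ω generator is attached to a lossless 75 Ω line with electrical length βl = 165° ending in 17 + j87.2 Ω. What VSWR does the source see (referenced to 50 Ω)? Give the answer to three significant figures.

tan(βl) = -0.268
Z_in = Z_0·(Z_L + jZ_0·tanβl)/(Z_0 + jZ_L·tanβl) = 10.6 + j51.7 Ω
Γ_s = (Z_in − Z_s)/(Z_in + Z_s) = (-39.4 + j51.7)/(60.6 + j51.7), |Γ_s| = 0.816
VSWR = (1 + |Γ_s|)/(1 − |Γ_s|)

VSWR ≈ 9.89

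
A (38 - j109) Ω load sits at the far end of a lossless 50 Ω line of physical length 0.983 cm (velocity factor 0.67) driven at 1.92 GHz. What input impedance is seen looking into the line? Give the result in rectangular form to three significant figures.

Z_in ≈ 8.72 − j32.5 Ω

λ = v/f = 0.67·c / 1.92 GHz = 0.105 m
βl = 2π·l/λ = 2π × 0.0939 = 33.8°
tan(βl) = tan(33.8°) = 0.67
Z_in = Z_0·(Z_L + jZ_0·tanβl)/(Z_0 + jZ_L·tanβl)
     = 50·(38 − j75.5)/(123 + j25.4)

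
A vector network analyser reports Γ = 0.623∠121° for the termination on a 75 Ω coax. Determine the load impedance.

Z_L ≈ 22.6 + j39.5 Ω

Z_L = Z_0·(1 + Γ)/(1 − Γ) = 75·(0.679 + j0.534)/(1.32 − j0.534)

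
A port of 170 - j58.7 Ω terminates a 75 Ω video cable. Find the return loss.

RL ≈ 7.07 dB

Γ = (95 − j58.7)/(245 − j58.7), |Γ| = 0.443
RL = −20·log₁₀|Γ| = −20·log₁₀(0.443)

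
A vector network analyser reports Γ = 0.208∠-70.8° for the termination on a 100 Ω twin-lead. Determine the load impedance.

Z_L = Z_0·(1 + Γ)/(1 − Γ) = 100·(1.07 − j0.196)/(0.932 + j0.196)

Z_L ≈ 106 − j43.3 Ω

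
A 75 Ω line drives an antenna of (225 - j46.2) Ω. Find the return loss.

Γ = (150 − j46.2)/(300 − j46.2), |Γ| = 0.517
RL = −20·log₁₀|Γ| = −20·log₁₀(0.517)

RL ≈ 5.73 dB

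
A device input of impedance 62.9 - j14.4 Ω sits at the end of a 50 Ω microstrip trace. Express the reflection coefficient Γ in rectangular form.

Γ ≈ 0.128 − j0.111

Γ = (Z_L − Z_0)/(Z_L + Z_0) = (12.9 − j14.4)/(112.9 − j14.4)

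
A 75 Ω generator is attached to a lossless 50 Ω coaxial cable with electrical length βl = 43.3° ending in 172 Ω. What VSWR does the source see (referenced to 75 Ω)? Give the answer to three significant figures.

tan(βl) = 0.942
Z_in = Z_0·(Z_L + jZ_0·tanβl)/(Z_0 + jZ_L·tanβl) = 28.2 − j44.4 Ω
Γ_s = (Z_in − Z_s)/(Z_in + Z_s) = (-46.8 − j44.4)/(103 − j44.4), |Γ_s| = 0.574
VSWR = (1 + |Γ_s|)/(1 − |Γ_s|)

VSWR ≈ 3.69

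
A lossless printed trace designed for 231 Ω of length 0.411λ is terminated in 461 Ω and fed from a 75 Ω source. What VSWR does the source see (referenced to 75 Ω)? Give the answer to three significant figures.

VSWR ≈ 4.95

βl = 2π × 0.411 = 148°
tan(βl) = -0.626
Z_in = Z_0·(Z_L + jZ_0·tanβl)/(Z_0 + jZ_L·tanβl) = 251 + j168 Ω
Γ_s = (Z_in − Z_s)/(Z_in + Z_s) = (176 + j168)/(326 + j168), |Γ_s| = 0.664
VSWR = (1 + |Γ_s|)/(1 − |Γ_s|)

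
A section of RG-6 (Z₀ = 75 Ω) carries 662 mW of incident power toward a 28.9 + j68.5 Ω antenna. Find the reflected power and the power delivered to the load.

|Γ| = |(-46.1 + j68.5)/(103.9 + j68.5)| = 0.663
|Γ|² = 0.44
P_refl = |Γ|²·P_inc = 291 mW, P_del = (1 − |Γ|²)·P_inc = 371 mW

P_reflected ≈ 291 mW; P_delivered ≈ 371 mW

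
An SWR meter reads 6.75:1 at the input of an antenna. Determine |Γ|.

|Γ| = (S − 1)/(S + 1) = (6.75 − 1)/(6.75 + 1) = 5.75/7.75

|Γ| ≈ 0.742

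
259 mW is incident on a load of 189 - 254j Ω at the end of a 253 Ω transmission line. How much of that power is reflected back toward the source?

P_reflected ≈ 68.4 mW

|Γ| = |(-64 − j254)/(442 − j254)| = 0.514
|Γ|² = 0.264
P_refl = |Γ|²·P_inc = 68.4 mW, P_del = (1 − |Γ|²)·P_inc = 191 mW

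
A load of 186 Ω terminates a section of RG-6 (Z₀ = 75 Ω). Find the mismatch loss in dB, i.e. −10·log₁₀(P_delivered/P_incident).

mismatch loss ≈ 0.866 dB

Γ = (186 − 75)/(186 + 75) = 0.425
|Γ|² = 0.181, so P_del/P_inc = 1 − |Γ|² = 0.819
ML = −10·log₁₀(1 − |Γ|²)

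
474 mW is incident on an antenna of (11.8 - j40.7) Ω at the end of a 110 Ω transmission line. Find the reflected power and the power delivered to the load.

P_reflected ≈ 325 mW; P_delivered ≈ 149 mW

|Γ| = |(-98.2 − j40.7)/(121.8 − j40.7)| = 0.828
|Γ|² = 0.685
P_refl = |Γ|²·P_inc = 325 mW, P_del = (1 − |Γ|²)·P_inc = 149 mW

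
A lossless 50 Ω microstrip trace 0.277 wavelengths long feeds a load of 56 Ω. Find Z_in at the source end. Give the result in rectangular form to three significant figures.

βl = 2π × 0.277 = 99.7°
tan(βl) = tan(99.7°) = -5.84
Z_in = Z_0·(Z_L + jZ_0·tanβl)/(Z_0 + jZ_L·tanβl)
     = 50·(56 − j292)/(50 − j327)

Z_in ≈ 44.9 + j1.7 Ω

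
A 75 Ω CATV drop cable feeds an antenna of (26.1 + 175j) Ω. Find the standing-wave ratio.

VSWR ≈ 18.8

Γ = (Z_L − Z_0)/(Z_L + Z_0) = (-48.9 + j175)/(101.1 + j175)
|Γ| = 182/202 = 0.899
VSWR = (1 + |Γ|)/(1 − |Γ|) = 1.9/0.101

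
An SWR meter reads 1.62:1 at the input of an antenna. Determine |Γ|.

|Γ| = (S − 1)/(S + 1) = (1.62 − 1)/(1.62 + 1) = 0.62/2.62

|Γ| ≈ 0.237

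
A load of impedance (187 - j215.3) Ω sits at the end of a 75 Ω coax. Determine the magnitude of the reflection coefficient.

|Γ| ≈ 0.716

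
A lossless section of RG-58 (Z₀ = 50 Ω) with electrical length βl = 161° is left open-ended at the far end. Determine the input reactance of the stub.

tan(βl) = -0.344
For an open-ended stub, Z_in = −jZ_0·cot(βl) = −jZ_0/tan(βl)

X_in ≈ 145 Ω (inductive)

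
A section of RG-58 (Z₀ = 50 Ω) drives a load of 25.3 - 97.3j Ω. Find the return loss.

Γ = (-24.7 − j97.3)/(75.3 − j97.3), |Γ| = 0.816
RL = −20·log₁₀|Γ| = −20·log₁₀(0.816)

RL ≈ 1.77 dB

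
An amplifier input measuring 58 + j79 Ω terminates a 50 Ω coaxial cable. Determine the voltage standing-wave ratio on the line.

VSWR ≈ 3.92

Γ = (Z_L − Z_0)/(Z_L + Z_0) = (8 + j79)/(108 + j79)
|Γ| = 79.4/134 = 0.593
VSWR = (1 + |Γ|)/(1 − |Γ|) = 1.59/0.407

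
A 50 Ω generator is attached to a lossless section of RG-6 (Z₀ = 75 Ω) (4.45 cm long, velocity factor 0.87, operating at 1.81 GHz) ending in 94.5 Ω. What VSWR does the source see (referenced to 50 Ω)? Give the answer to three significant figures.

λ = v/f = 0.87·c / 1.81 GHz = 0.144 m
βl = 2π·l/λ = 2π × 0.309 = 111°
tan(βl) = -2.59
Z_in = Z_0·(Z_L + jZ_0·tanβl)/(Z_0 + jZ_L·tanβl) = 62.5 + j9.79 Ω
Γ_s = (Z_in − Z_s)/(Z_in + Z_s) = (12.5 + j9.79)/(113 + j9.79), |Γ_s| = 0.141
VSWR = (1 + |Γ_s|)/(1 − |Γ_s|)

VSWR ≈ 1.33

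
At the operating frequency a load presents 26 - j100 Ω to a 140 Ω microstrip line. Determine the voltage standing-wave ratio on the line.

VSWR ≈ 8.2

Γ = (Z_L − Z_0)/(Z_L + Z_0) = (-114 − j100)/(166 − j100)
|Γ| = 152/194 = 0.783
VSWR = (1 + |Γ|)/(1 − |Γ|) = 1.78/0.217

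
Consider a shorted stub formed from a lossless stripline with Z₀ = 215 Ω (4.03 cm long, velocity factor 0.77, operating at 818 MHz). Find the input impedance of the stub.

λ = v/f = 0.77·c / 818 MHz = 0.282 m
βl = 2π·l/λ = 2π × 0.143 = 51.4°
tan(βl) = 1.25
For a shorted stub, Z_in = jZ_0·tan(βl)

Z_in ≈ +j269 Ω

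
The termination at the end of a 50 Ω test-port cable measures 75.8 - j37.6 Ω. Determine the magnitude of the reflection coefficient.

|Γ| ≈ 0.347

Γ = (Z_L − Z_0)/(Z_L + Z_0) = (25.8 − j37.6)/(125.8 − j37.6)
|Γ| = 45.6/131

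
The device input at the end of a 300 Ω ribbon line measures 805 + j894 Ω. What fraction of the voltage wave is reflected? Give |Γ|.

Γ = (Z_L − Z_0)/(Z_L + Z_0) = (505 + j894)/(1105 + j894)
|Γ| = 1030/1420

|Γ| ≈ 0.722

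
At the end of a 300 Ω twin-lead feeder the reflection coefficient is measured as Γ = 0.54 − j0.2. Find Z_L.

Z_L ≈ 797 − j477 Ω

Z_L = Z_0·(1 + Γ)/(1 − Γ) = 300·(1.54 − j0.2)/(0.46 + j0.2)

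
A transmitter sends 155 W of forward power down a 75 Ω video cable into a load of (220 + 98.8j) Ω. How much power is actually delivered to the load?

P_delivered ≈ 106 W

|Γ| = |(145 + j98.8)/(295 + j98.8)| = 0.564
|Γ|² = 0.318
P_refl = |Γ|²·P_inc = 49.3 W, P_del = (1 − |Γ|²)·P_inc = 106 W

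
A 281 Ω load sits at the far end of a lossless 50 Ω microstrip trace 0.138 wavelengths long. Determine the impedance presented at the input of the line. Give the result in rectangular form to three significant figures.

Z_in ≈ 15 − j40.2 Ω

βl = 2π × 0.138 = 49.7°
tan(βl) = tan(49.7°) = 1.18
Z_in = Z_0·(Z_L + jZ_0·tanβl)/(Z_0 + jZ_L·tanβl)
     = 50·(281 + j58.9)/(50 + j331)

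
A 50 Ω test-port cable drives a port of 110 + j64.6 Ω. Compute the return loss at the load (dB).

Γ = (60 + j64.6)/(160 + j64.6), |Γ| = 0.511
RL = −20·log₁₀|Γ| = −20·log₁₀(0.511)

RL ≈ 5.83 dB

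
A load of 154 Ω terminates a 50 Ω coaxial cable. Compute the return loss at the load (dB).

RL ≈ 5.85 dB

Γ = (154 − 50)/(154 + 50) = 0.51
RL = −20·log₁₀|Γ| = −20·log₁₀(0.51)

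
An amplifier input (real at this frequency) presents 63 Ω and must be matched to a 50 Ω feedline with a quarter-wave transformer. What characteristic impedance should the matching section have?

Z_qwt ≈ 56.1 Ω

Z_qwt = √(Z_0·R_L) = √(50 × 63) = √3150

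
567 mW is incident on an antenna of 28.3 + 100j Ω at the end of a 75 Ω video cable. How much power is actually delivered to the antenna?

P_delivered ≈ 233 mW

|Γ| = |(-46.7 + j100)/(103.3 + j100)| = 0.768
|Γ|² = 0.589
P_refl = |Γ|²·P_inc = 334 mW, P_del = (1 − |Γ|²)·P_inc = 233 mW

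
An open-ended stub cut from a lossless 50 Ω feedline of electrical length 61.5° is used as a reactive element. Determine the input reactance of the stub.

tan(βl) = 1.84
For an open-ended stub, Z_in = −jZ_0·cot(βl) = −jZ_0/tan(βl)

X_in ≈ -27.1 Ω (capacitive)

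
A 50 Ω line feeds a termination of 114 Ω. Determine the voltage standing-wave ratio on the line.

Γ = (114 − 50)/(114 + 50) = 0.39
VSWR = (1 + 0.39)/(1 − 0.39)

VSWR ≈ 2.28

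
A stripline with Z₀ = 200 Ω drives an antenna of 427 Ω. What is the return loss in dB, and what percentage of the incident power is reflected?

Γ = (427 − 200)/(427 + 200) = 0.362
RL = −20·log₁₀(0.362) = 8.82 dB
P_refl/P_inc = |Γ|² = 0.131

RL ≈ 8.82 dB; 13.1% of incident power reflected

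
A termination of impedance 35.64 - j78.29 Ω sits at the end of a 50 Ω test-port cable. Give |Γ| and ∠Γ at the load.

Γ ≈ 0.686 ∠ -58°

Γ = (Z_L − Z_0)/(Z_L + Z_0) = (-14.36 − j78.29)/(85.64 − j78.29)
|Γ| = 79.6/116 = 0.686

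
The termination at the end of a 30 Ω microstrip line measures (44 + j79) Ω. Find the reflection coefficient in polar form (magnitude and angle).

Γ = (Z_L − Z_0)/(Z_L + Z_0) = (14 + j79)/(74 + j79)
|Γ| = 80.2/108 = 0.741

Γ ≈ 0.741 ∠ 33.1°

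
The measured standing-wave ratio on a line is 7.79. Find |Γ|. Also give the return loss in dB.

|Γ| = (S − 1)/(S + 1) = (7.79 − 1)/(7.79 + 1) = 6.79/8.79
RL = −20·log₁₀|Γ| = −20·log₁₀(0.772)

|Γ| ≈ 0.772; return loss ≈ 2.24 dB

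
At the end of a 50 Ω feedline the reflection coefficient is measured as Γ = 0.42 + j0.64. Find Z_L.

Z_L ≈ 27.7 + j85.8 Ω

Z_L = Z_0·(1 + Γ)/(1 − Γ) = 50·(1.42 + j0.64)/(0.58 − j0.64)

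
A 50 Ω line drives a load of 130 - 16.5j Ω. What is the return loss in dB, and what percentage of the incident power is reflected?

RL ≈ 6.9 dB; 20.4% of incident power reflected

Γ = (80 − j16.5)/(180 − j16.5), |Γ| = 0.452
RL = −20·log₁₀(0.452) = 6.9 dB
P_refl/P_inc = |Γ|² = 0.204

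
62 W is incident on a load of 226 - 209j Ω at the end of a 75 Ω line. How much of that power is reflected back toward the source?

|Γ| = |(151 − j209)/(301 − j209)| = 0.704
|Γ|² = 0.495
P_refl = |Γ|²·P_inc = 30.7 W, P_del = (1 − |Γ|²)·P_inc = 31.3 W

P_reflected ≈ 30.7 W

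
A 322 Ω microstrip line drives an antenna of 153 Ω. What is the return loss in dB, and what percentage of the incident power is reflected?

RL ≈ 8.98 dB; 12.7% of incident power reflected

Γ = (153 − 322)/(153 + 322) = -0.356
RL = −20·log₁₀(0.356) = 8.98 dB
P_refl/P_inc = |Γ|² = 0.127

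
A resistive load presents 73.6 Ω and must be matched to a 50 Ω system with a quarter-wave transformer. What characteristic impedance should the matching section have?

Z_qwt ≈ 60.7 Ω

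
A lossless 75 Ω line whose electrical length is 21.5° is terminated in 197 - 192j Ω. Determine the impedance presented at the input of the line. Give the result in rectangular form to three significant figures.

tan(βl) = tan(21.5°) = 0.394
Z_in = Z_0·(Z_L + jZ_0·tanβl)/(Z_0 + jZ_L·tanβl)
     = 75·(197 − j162)/(151 + j77.6)

Z_in ≈ 44.6 − j104 Ω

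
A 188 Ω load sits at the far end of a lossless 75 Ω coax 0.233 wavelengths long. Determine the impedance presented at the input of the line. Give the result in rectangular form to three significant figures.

Z_in ≈ 30.2 − j6.75 Ω

βl = 2π × 0.233 = 83.9°
tan(βl) = tan(83.9°) = 9.33
Z_in = Z_0·(Z_L + jZ_0·tanβl)/(Z_0 + jZ_L·tanβl)
     = 75·(188 + j699)/(75 + j1750)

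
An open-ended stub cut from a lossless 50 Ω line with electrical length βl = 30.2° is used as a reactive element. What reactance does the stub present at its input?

X_in ≈ -85.9 Ω (capacitive)

tan(βl) = 0.582
For an open-ended stub, Z_in = −jZ_0·cot(βl) = −jZ_0/tan(βl)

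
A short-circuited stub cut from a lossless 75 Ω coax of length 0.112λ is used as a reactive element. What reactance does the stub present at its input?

X_in ≈ 63.6 Ω (inductive)

βl = 2π × 0.112 = 40.3°
tan(βl) = 0.849
For a short-circuited stub, Z_in = jZ_0·tan(βl)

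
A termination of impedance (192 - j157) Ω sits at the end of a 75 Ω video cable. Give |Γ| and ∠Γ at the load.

Γ ≈ 0.632 ∠ -22.8°

Γ = (Z_L − Z_0)/(Z_L + Z_0) = (117 − j157)/(267 − j157)
|Γ| = 196/310 = 0.632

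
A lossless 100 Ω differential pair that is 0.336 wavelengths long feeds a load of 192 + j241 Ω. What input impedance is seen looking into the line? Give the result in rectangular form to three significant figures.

Z_in ≈ 20.5 + j27.9 Ω

βl = 2π × 0.336 = 121°
tan(βl) = tan(121°) = -1.67
Z_in = Z_0·(Z_L + jZ_0·tanβl)/(Z_0 + jZ_L·tanβl)
     = 100·(192 + j74.3)/(502 − j320)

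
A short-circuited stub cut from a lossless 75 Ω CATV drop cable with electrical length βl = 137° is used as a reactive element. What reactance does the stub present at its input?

X_in ≈ -69.9 Ω (capacitive)

tan(βl) = -0.933
For a short-circuited stub, Z_in = jZ_0·tan(βl)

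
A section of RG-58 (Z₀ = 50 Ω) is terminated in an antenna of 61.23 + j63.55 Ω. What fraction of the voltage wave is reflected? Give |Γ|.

|Γ| ≈ 0.504

Γ = (Z_L − Z_0)/(Z_L + Z_0) = (11.23 + j63.55)/(111.2 + j63.55)
|Γ| = 64.5/128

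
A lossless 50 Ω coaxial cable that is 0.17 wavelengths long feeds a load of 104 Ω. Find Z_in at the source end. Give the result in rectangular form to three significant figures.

βl = 2π × 0.17 = 61.2°
tan(βl) = tan(61.2°) = 1.82
Z_in = Z_0·(Z_L + jZ_0·tanβl)/(Z_0 + jZ_L·tanβl)
     = 50·(104 + j90.9)/(50 + j189)

Z_in ≈ 29.3 − j19.8 Ω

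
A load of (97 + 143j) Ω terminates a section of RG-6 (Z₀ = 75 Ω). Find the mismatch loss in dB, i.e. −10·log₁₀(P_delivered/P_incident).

Γ = (22 + j143)/(172 + j143), |Γ| = 0.647
|Γ|² = 0.418, so P_del/P_inc = 1 − |Γ|² = 0.582
ML = −10·log₁₀(1 − |Γ|²)

mismatch loss ≈ 2.35 dB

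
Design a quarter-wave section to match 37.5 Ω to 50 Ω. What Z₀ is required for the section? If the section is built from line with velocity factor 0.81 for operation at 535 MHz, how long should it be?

Z_qwt ≈ 43.3 Ω; length ≈ 11.4 cm

Z_qwt = √(Z_0·R_L) = √(50 × 37.5) = √1875
λ = 0.81·c/f = 0.454 m, so l = λ/4 = 0.114 m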